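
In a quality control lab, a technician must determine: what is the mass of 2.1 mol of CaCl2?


M(CaCl2) = 110.98 g/mol
mass = n × M = 2.1 × 110.98 = 233.06 g

233.06 g


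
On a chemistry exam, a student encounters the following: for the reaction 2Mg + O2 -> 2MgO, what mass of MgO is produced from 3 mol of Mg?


Mole ratio MgO:Mg = 2:2
n(MgO) = 3 × 2/2 = 3.000 mol
mass = 3.000 × 40.31 = 120.93 g

120.93 g


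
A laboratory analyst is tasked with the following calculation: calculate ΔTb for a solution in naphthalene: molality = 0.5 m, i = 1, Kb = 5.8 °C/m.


ΔTb = Kb × m × i
= 5.8 × 0.5 × 1
= 2.9 °C

2.9 °C


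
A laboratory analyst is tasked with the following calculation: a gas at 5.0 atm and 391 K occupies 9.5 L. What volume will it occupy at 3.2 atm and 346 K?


P1V1/T1 = P2V2/T2
V2 = P1V1T2/(T1P2)
= 5.0×9.5×346/(391×3.2)
= 13.135 L

13.135 L


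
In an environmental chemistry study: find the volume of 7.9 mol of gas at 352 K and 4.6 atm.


PV = nRT  (R = 0.08206 L·atm/(mol·K))
V = nRT/P = 7.9×0.08206×352/4.6
= 49.607 L

49.607 L


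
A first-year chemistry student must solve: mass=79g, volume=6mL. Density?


ρ = mass/volume
= 79/6
= 13.167 g/mL

13.167 g/mL


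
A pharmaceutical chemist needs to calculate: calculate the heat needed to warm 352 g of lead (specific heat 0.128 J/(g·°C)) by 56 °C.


q = mcΔT = 352 × 0.128 × 56
= 2523.14 J

2523.14 J


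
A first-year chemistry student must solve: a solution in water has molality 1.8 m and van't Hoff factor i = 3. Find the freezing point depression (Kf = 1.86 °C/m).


ΔTf = Kf × m × i
= 1.86 × 1.8 × 3
= 10.044 °C

10.044 °C


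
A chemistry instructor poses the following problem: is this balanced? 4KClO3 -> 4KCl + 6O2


Equation: 4KClO3 -> 4KCl + 6O2
Check atoms: Cl: 4=4, K: 4=4, O: 12=12
Balanced

Yes, balanced


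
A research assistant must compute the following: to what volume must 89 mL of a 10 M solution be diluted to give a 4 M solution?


C1V1 = C2V2
10 × 89 = 4 × V2
V2 = 890/4 = 222.5 mL

222.5 mL


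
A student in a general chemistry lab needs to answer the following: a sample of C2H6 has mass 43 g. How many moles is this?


M(C2H6) = 30.07 g/mol
n = mass/M = 43/30.07 = 1.43 mol

1.43 mol


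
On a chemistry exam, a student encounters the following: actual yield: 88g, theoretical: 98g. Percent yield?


% yield = actual/theoretical × 100
= 88/98 × 100
= 89.8%

89.8%


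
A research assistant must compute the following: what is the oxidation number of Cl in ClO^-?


x + (-2) = -1, so x = +1
Oxidation number: +1

+1


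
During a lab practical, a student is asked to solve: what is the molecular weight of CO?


M(CO) = 1×12.01 + 1×16.0
= 12.01 + 16.0
= 28.01 g/mol

28.01 g/mol


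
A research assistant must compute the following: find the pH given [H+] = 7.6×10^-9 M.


pH = -log10([H+]) = -log10(7.6×10^-9)
= 9 - log10(7.6)
= 9 - 0.88
= 8.12

8.12


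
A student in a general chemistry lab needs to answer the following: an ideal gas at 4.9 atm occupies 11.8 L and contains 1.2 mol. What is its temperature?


PV = nRT  (R = 0.08206 L·atm/(mol·K))
T = PV/(nR) = 4.9×11.8/(1.2×0.08206)
= 57.82/0.098472
= 587.17 K

587.17 K


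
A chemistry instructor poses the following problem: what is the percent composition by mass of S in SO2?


M(SO2) = 1×32.07 + 2×16.0 = 64.07 g/mol
Mass of S = 1 × 32.07 = 32.07 g/mol
% S = 32.07/64.07 × 100 = 50.05%

50.05%


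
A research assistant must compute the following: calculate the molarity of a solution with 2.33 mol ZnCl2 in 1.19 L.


M = n/V = 2.33/1.19 = 1.958 mol/L

1.958 M


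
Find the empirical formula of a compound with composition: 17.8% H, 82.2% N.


Assume 100 g sample. Moles of each element:
  H: 17.8/1.008 = 17.659 mol
  N: 82.2/14.01 = 5.867 mol
Divide by smallest (5.867):
  H: 17.659/5.867 = 3.01
  N: 5.867/5.867 = 1.0
Empirical formula: NH3

NH3


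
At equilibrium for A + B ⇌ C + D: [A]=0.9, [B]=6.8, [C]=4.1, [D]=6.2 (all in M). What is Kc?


Kc = [C][D]/([A][B])
= (4.1^1 × 6.2^1)/(0.9^1 × 6.8^1)
= 25.42/6.12
= 4.154

4.154


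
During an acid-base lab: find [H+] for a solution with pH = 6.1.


[H+] = 10^(-pH) = 10^(-6.1)
= 7.94×10^-7 M

7.94×10^-7 M


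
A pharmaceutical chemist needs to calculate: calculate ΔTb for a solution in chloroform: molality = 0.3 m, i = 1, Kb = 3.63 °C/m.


ΔTb = Kb × m × i
= 3.63 × 0.3 × 1
= 1.089 °C

1.089 °C


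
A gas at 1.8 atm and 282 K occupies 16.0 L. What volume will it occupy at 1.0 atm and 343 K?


P1V1/T1 = P2V2/T2
V2 = P1V1T2/(T1P2)
= 1.8×16.0×343/(282×1.0)
= 35.03 L

35.03 L


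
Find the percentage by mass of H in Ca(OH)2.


M(Ca(OH)2) = 1×40.08 + 2×16.0 + 2×1.008 = 74.096 g/mol
Mass of H = 2 × 1.008 = 2.016 g/mol
% H = 2.016/74.096 × 100 = 2.72%

2.72%


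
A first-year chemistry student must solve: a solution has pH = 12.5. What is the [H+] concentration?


[H+] = 10^(-pH) = 10^(-12.5)
= 3.16×10^-13 M

3.16×10^-13 M


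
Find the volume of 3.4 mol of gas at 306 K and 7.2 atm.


PV = nRT  (R = 0.08206 L·atm/(mol·K))
V = nRT/P = 3.4×0.08206×306/7.2
= 11.858 L

11.858 L


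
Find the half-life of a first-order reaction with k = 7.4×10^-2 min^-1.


t½ = ln2/k = 0.693147/(7.4×10^-2 min^-1)
= 9.367 min

9.367 min


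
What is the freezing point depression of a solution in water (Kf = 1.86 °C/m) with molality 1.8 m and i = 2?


ΔTf = Kf × m × i
= 1.86 × 1.8 × 2
= 6.696 °C

6.696 °C


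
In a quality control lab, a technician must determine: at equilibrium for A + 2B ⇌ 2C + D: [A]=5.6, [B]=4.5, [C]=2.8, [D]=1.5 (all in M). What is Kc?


Kc = [C]^2[D]/([A][B]^2)
= (2.8^2 × 1.5^1)/(5.6^1 × 4.5^2)
= 11.76/113.4
= 0.1037

0.1037


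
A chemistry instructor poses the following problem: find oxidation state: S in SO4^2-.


x + 4(-2) = -2, so x = +6
Oxidation number: +6

+6


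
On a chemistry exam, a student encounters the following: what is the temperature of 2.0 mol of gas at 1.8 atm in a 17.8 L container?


PV = nRT  (R = 0.08206 L·atm/(mol·K))
T = PV/(nR) = 1.8×17.8/(2.0×0.08206)
= 32.04/0.164120
= 195.22 K

195.22 K


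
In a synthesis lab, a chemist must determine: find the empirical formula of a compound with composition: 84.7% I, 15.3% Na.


Assume 100 g sample. Moles of each element:
  I: 84.7/126.9 = 0.667 mol
  Na: 15.3/22.99 = 0.666 mol
Divide by smallest (0.666):
  I: 0.667/0.666 = 1.0
  Na: 0.666/0.666 = 1.0
Empirical formula: NaI

NaI


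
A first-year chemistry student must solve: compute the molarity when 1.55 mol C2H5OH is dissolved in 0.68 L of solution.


M = n/V = 1.55/0.68 = 2.279 mol/L

2.279 M


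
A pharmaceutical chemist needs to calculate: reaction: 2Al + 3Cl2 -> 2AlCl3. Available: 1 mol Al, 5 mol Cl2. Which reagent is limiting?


Mole ratio available / coefficient:
  Al: 1/2 = 0.500
  Cl2: 5/3 = 1.667
Smaller ratio is limiting.

Al


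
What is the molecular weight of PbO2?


M(PbO2) = 1×207.2 + 2×16.0
= 207.2 + 32.0
= 239.2 g/mol

239.2 g/mol


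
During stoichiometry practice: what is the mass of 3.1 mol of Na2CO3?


M(Na2CO3) = 105.99 g/mol
mass = n × M = 3.1 × 105.99 = 328.57 g

328.57 g


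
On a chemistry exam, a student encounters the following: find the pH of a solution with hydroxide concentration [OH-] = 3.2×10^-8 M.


pOH = -log10([OH-]) = -log10(3.2×10^-8)
= 8 - log10(3.2) = 7.49
pH = 14 - pOH = 14 - 7.49 = 6.51

6.51


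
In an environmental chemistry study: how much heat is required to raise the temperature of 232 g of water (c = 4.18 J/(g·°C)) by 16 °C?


q = mcΔT = 232 × 4.18 × 16
= 15516.16 J

15516.16 J


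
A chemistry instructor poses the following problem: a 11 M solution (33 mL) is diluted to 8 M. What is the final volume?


C1V1 = C2V2
11 × 33 = 8 × V2
V2 = 363/8 = 45.38 mL

45.38 mL


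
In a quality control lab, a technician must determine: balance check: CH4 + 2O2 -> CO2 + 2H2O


Equation: CH4 + 2O2 -> CO2 + 2H2O
Check atoms: C: 1=1, H: 4=4, O: 4=4
Balanced

Yes, balanced


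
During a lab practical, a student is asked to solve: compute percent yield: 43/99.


% yield = actual/theoretical × 100
= 43/99 × 100
= 43.43%

43.43%


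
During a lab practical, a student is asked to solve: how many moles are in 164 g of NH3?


M(NH3) = 17.03 g/mol
n = mass/M = 164/17.03 = 9.6301 mol

9.6301 mol


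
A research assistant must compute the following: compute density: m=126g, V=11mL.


ρ = mass/volume
= 126/11
= 11.455 g/mL

11.455 g/mL


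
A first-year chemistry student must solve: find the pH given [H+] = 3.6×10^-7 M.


pH = -log10([H+]) = -log10(3.6×10^-7)
= 7 - log10(3.6)
= 7 - 0.56
= 6.44

6.44


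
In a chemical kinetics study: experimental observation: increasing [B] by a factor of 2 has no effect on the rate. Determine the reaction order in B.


rate ∝ [B]^n
rate ∝ [B]^0
Order in B: 0

0


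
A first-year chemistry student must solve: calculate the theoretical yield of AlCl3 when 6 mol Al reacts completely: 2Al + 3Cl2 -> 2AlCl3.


Mole ratio AlCl3:Al = 2:2
n(AlCl3) = 6 × 2/2 = 6.000 mol
mass = 6.000 × 133.33 = 799.98 g

799.98 g


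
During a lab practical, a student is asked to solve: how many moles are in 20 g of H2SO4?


M(H2SO4) = 98.09 g/mol
n = mass/M = 20/98.09 = 0.2039 mol

0.2039 mol


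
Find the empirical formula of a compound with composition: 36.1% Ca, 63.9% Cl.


Assume 100 g sample. Moles of each element:
  Ca: 36.1/40.08 = 0.901 mol
  Cl: 63.9/35.45 = 1.803 mol
Divide by smallest (0.901):
  Ca: 0.901/0.901 = 1.0
  Cl: 1.803/0.901 = 2.0
Empirical formula: CaCl2

CaCl2


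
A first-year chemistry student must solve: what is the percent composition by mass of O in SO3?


M(SO3) = 1×32.07 + 3×16.0 = 80.07 g/mol
Mass of O = 3 × 16.0 = 48.00 g/mol
% O = 48.00/80.07 × 100 = 59.95%

59.95%


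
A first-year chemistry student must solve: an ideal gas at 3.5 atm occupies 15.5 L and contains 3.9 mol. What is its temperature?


PV = nRT  (R = 0.08206 L·atm/(mol·K))
T = PV/(nR) = 3.5×15.5/(3.9×0.08206)
= 54.25/0.320034
= 169.51 K

169.51 K


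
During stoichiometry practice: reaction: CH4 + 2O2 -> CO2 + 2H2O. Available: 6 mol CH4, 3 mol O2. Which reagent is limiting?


Mole ratio available / coefficient:
  CH4: 6/1 = 6.000
  O2: 3/2 = 1.500
Smaller ratio is limiting.

O2


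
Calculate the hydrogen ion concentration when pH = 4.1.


[H+] = 10^(-pH) = 10^(-4.1)
= 7.94×10^-5 M

7.94×10^-5 M


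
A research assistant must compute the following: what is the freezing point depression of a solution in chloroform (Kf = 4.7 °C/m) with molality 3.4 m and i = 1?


ΔTf = Kf × m × i
= 4.7 × 3.4 × 1
= 15.98 °C

15.98 °C


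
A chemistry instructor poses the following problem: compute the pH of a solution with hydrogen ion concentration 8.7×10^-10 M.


pH = -log10([H+]) = -log10(8.7×10^-10)
= 10 - log10(8.7)
= 10 - 0.94
= 9.06

9.06


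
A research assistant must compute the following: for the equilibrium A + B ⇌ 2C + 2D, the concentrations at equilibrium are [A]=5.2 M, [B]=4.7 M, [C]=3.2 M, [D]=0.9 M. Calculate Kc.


Kc = [C]^2[D]^2/([A][B])
= (3.2^2 × 0.9^2)/(5.2^1 × 4.7^1)
= 8.2944/24.44
= 0.3394

0.3394


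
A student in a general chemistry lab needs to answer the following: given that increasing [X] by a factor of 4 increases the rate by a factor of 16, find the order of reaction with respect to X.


rate ∝ [X]^n
4^n = 16 → n = 2
Order in X: 2

2


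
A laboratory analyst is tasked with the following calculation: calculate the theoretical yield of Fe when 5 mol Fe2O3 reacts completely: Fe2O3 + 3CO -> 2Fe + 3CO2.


Mole ratio Fe:Fe2O3 = 2:1
n(Fe) = 5 × 2/1 = 10.000 mol
mass = 10.000 × 55.85 = 558.5 g

558.5 g


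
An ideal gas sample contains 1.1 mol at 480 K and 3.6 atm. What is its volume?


PV = nRT  (R = 0.08206 L·atm/(mol·K))
V = nRT/P = 1.1×0.08206×480/3.6
= 12.035 L

12.035 L


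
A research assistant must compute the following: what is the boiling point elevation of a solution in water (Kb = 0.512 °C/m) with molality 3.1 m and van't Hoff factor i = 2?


ΔTb = Kb × m × i
= 0.512 × 3.1 × 2
= 3.1744 °C

3.1744 °C


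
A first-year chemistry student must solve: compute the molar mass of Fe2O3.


M(Fe2O3) = 2×55.85 + 3×16.0
= 111.7 + 48.0
= 159.7 g/mol

159.7 g/mol


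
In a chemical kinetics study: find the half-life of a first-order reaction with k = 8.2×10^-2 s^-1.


t½ = ln2/k = 0.693147/(8.2×10^-2 s^-1)
= 8.453 s

8.453 s


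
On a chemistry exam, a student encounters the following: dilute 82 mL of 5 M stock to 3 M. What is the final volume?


C1V1 = C2V2
5 × 82 = 3 × V2
V2 = 410/3 = 136.67 mL

136.67 mL


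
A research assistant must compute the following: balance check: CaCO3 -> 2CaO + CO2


Equation: CaCO3 -> 2CaO + CO2
Check atoms: C: 1=1, Ca: 1≠2, O: 3≠4
Not balanced

No, not balanced


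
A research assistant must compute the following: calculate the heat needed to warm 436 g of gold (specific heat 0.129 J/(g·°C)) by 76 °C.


q = mcΔT = 436 × 0.129 × 76
= 4274.54 J

4274.54 J


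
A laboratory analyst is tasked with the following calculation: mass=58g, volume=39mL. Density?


ρ = mass/volume
= 58/39
= 1.487 g/mL

1.487 g/mL


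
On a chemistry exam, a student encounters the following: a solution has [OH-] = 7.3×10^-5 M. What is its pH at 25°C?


pOH = -log10([OH-]) = -log10(7.3×10^-5)
= 5 - log10(7.3) = 4.14
pH = 14 - pOH = 14 - 4.14 = 9.86

9.86


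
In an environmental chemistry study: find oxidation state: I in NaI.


halide: -1
Oxidation number: -1

-1


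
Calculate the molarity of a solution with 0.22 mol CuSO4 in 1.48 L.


M = n/V = 0.22/1.48 = 0.149 mol/L

0.149 M


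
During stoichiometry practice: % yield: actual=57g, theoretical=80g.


% yield = actual/theoretical × 100
= 57/80 × 100
= 71.25%

71.25%


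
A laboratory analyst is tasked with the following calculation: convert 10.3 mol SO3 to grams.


M(SO3) = 80.07 g/mol
mass = n × M = 10.3 × 80.07 = 824.72 g

824.72 g


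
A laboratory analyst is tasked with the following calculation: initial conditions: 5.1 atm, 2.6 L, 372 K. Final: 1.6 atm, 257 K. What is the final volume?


P1V1/T1 = P2V2/T2
V2 = P1V1T2/(T1P2)
= 5.1×2.6×257/(372×1.6)
= 5.726 L

5.726 L


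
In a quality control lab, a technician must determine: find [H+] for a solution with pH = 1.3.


[H+] = 10^(-pH) = 10^(-1.3)
= 5.01×10^-2 M

5.01×10^-2 M


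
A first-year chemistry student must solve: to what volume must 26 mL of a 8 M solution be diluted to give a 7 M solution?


C1V1 = C2V2
8 × 26 = 7 × V2
V2 = 208/7 = 29.71 mL

29.71 mL


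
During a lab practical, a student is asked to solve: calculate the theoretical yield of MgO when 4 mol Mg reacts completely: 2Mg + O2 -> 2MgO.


Mole ratio MgO:Mg = 2:2
n(MgO) = 4 × 2/2 = 4.000 mol
mass = 4.000 × 40.31 = 161.24 g

161.24 g


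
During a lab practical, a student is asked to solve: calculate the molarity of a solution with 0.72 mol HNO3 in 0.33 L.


M = n/V = 0.72/0.33 = 2.182 mol/L

2.182 M


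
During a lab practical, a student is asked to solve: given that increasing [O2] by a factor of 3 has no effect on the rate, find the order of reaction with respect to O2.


rate ∝ [O2]^n
rate ∝ [O2]^0
Order in O2: 0

0


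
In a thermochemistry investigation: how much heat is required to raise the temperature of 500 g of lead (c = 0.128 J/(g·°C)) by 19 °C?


q = mcΔT = 500 × 0.128 × 19
= 1216.00 J

1216.00 J


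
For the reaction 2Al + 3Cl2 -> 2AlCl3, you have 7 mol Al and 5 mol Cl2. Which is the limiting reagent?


Mole ratio available / coefficient:
  Al: 7/2 = 3.500
  Cl2: 5/3 = 1.667
Smaller ratio is limiting.

Cl2


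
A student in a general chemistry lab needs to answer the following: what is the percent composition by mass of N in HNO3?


M(HNO3) = 1×1.008 + 1×14.01 + 3×16.0 = 63.018 g/mol
Mass of N = 1 × 14.01 = 14.01 g/mol
% N = 14.01/63.018 × 100 = 22.23%

22.23%


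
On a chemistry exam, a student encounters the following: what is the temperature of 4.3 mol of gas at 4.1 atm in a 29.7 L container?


PV = nRT  (R = 0.08206 L·atm/(mol·K))
T = PV/(nR) = 4.1×29.7/(4.3×0.08206)
= 121.77/0.352858
= 345.10 K

345.10 K


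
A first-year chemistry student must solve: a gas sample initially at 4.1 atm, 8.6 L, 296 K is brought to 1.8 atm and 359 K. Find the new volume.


P1V1/T1 = P2V2/T2
V2 = P1V1T2/(T1P2)
= 4.1×8.6×359/(296×1.8)
= 23.758 L

23.758 L


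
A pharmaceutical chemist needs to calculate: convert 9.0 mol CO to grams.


M(CO) = 28.01 g/mol
mass = n × M = 9.0 × 28.01 = 252.09 g

252.09 g


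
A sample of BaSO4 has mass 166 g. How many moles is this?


M(BaSO4) = 233.4 g/mol
n = mass/M = 166/233.4 = 0.7112 mol

0.7112 mol


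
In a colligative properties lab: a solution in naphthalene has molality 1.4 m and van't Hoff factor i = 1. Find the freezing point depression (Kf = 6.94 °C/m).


ΔTf = Kf × m × i
= 6.94 × 1.4 × 1
= 9.716 °C

9.716 °C


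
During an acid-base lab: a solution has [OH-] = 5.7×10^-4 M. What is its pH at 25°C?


pOH = -log10([OH-]) = -log10(5.7×10^-4)
= 4 - log10(5.7) = 3.24
pH = 14 - pOH = 14 - 3.24 = 10.76

10.76


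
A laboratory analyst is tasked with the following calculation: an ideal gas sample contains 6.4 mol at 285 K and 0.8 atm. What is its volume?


PV = nRT  (R = 0.08206 L·atm/(mol·K))
V = nRT/P = 6.4×0.08206×285/0.8
= 187.097 L

187.097 L


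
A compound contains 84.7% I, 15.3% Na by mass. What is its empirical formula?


Assume 100 g sample. Moles of each element:
  I: 84.7/126.9 = 0.667 mol
  Na: 15.3/22.99 = 0.666 mol
Divide by smallest (0.666):
  I: 0.667/0.666 = 1.0
  Na: 0.666/0.666 = 1.0
Empirical formula: NaI

NaI


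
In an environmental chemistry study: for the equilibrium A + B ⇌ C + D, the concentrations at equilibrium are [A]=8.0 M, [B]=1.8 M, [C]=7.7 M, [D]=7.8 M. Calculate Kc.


Kc = [C][D]/([A][B])
= (7.7^1 × 7.8^1)/(8.0^1 × 1.8^1)
= 60.06/14.4
= 4.171

4.171


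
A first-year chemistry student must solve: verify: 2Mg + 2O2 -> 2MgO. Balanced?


Equation: 2Mg + 2O2 -> 2MgO
Check atoms: Mg: 2=2, O: 4≠2
Not balanced

No, not balanced


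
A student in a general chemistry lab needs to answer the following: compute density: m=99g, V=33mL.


ρ = mass/volume
= 99/33
= 3.0 g/mL

3.0 g/mL


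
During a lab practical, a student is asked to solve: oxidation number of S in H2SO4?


2(+1) + x + 4(-2) = 0, so x = +6
Oxidation number: +6

+6


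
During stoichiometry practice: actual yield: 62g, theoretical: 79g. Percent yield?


% yield = actual/theoretical × 100
= 62/79 × 100
= 78.48%

78.48%


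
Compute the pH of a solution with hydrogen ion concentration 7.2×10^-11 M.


pH = -log10([H+]) = -log10(7.2×10^-11)
= 11 - log10(7.2)
= 11 - 0.86
= 10.14

10.14


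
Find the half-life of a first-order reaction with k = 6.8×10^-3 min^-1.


t½ = ln2/k = 0.693147/(6.8×10^-3 min^-1)
= 101.9 min

101.9 min


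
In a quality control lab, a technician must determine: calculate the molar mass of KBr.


M(KBr) = 1×39.1 + 1×79.9
= 39.1 + 79.9
= 119.0 g/mol

119.0 g/mol


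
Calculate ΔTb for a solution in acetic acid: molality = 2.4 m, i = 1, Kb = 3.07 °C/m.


ΔTb = Kb × m × i
= 3.07 × 2.4 × 1
= 7.368 °C

7.368 °C


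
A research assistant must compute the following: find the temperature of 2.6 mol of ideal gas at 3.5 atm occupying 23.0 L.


PV = nRT  (R = 0.08206 L·atm/(mol·K))
T = PV/(nR) = 3.5×23.0/(2.6×0.08206)
= 80.50/0.213356
= 377.30 K

377.30 K


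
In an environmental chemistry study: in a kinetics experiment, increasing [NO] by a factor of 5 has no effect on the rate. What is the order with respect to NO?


rate ∝ [NO]^n
rate ∝ [NO]^0
Order in NO: 0

0


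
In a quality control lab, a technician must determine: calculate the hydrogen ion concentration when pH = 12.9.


[H+] = 10^(-pH) = 10^(-12.9)
= 1.26×10^-13 M

1.26×10^-13 M


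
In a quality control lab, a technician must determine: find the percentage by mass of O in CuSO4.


M(CuSO4) = 1×63.55 + 1×32.07 + 4×16.0 = 159.62 g/mol
Mass of O = 4 × 16.0 = 64.00 g/mol
% O = 64.00/159.62 × 100 = 40.10%

40.10%


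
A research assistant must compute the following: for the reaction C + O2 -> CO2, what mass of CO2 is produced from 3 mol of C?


Mole ratio CO2:C = 1:1
n(CO2) = 3 × 1/1 = 3.000 mol
mass = 3.000 × 44.01 = 132.03 g

132.03 g


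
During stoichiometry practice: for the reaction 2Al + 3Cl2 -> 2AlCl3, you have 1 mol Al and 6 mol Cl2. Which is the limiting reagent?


Mole ratio available / coefficient:
  Al: 1/2 = 0.500
  Cl2: 6/3 = 2.000
Smaller ratio is limiting.

Al


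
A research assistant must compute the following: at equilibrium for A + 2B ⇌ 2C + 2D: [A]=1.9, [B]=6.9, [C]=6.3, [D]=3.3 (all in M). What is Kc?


Kc = [C]^2[D]^2/([A][B]^2)
= (6.3^2 × 3.3^2)/(1.9^1 × 6.9^2)
= 432.2241/90.459
= 4.778

4.778


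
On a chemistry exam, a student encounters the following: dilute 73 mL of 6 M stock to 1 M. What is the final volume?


C1V1 = C2V2
6 × 73 = 1 × V2
V2 = 438/1 = 438.0 mL

438.0 mL


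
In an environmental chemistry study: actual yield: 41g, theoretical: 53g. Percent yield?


% yield = actual/theoretical × 100
= 41/53 × 100
= 77.36%

77.36%


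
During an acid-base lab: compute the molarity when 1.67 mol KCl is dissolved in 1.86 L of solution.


M = n/V = 1.67/1.86 = 0.898 mol/L

0.898 M


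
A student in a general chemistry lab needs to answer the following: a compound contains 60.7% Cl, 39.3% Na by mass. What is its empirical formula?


Assume 100 g sample. Moles of each element:
  Cl: 60.7/35.45 = 1.712 mol
  Na: 39.3/22.99 = 1.709 mol
Divide by smallest (1.709):
  Cl: 1.712/1.709 = 1.0
  Na: 1.709/1.709 = 1.0
Empirical formula: NaCl

NaCl


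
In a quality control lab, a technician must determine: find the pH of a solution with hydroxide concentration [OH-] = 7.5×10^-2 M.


pOH = -log10([OH-]) = -log10(7.5×10^-2)
= 2 - log10(7.5) = 1.12
pH = 14 - pOH = 14 - 1.12 = 12.88

12.88


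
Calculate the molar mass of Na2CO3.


M(Na2CO3) = 2×22.99 + 1×12.01 + 3×16.0
= 45.98 + 12.01 + 48.0
= 105.99 g/mol

105.99 g/mol


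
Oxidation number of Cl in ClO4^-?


x + 4(-2) = -1, so x = +7
Oxidation number: +7

+7


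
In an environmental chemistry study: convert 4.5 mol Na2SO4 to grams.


M(Na2SO4) = 142.05 g/mol
mass = n × M = 4.5 × 142.05 = 639.23 g

639.23 g


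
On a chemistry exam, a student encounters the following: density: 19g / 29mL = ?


ρ = mass/volume
= 19/29
= 0.655 g/mL

0.655 g/mL


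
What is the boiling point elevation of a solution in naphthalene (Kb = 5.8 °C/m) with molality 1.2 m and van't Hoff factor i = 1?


ΔTb = Kb × m × i
= 5.8 × 1.2 × 1
= 6.96 °C

6.96 °C


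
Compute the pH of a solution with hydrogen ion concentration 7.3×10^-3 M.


pH = -log10([H+]) = -log10(7.3×10^-3)
= 3 - log10(7.3)
= 3 - 0.86
= 2.14

2.14


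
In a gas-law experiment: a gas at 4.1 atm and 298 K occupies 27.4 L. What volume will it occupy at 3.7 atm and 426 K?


P1V1/T1 = P2V2/T2
V2 = P1V1T2/(T1P2)
= 4.1×27.4×426/(298×3.7)
= 43.404 L

43.404 L


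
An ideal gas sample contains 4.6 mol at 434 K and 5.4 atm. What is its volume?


PV = nRT  (R = 0.08206 L·atm/(mol·K))
V = nRT/P = 4.6×0.08206×434/5.4
= 30.338 L

30.338 L


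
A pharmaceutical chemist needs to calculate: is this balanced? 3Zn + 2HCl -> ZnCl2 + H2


Equation: 3Zn + 2HCl -> ZnCl2 + H2
Check atoms: Cl: 2=2, H: 2=2, Zn: 3≠1
Not balanced

No, not balanced


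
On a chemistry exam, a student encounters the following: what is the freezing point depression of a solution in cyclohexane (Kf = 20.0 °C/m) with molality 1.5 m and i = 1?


ΔTf = Kf × m × i
= 20.0 × 1.5 × 1
= 30.0 °C

30.0 °C


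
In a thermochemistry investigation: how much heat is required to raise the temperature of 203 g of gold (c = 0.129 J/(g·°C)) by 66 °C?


q = mcΔT = 203 × 0.129 × 66
= 1728.34 J

1728.34 J


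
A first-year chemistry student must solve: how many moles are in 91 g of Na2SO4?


M(Na2SO4) = 142.05 g/mol
n = mass/M = 91/142.05 = 0.6406 mol

0.6406 mol


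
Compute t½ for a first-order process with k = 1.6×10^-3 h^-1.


t½ = ln2/k = 0.693147/(1.6×10^-3 h^-1)
= 433.2 h

433.2 h


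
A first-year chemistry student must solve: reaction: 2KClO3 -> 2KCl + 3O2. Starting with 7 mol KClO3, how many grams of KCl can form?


Mole ratio KCl:KClO3 = 2:2
n(KCl) = 7 × 2/2 = 7.000 mol
mass = 7.000 × 74.55 = 521.85 g

521.85 g


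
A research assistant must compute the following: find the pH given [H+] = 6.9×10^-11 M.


pH = -log10([H+]) = -log10(6.9×10^-11)
= 11 - log10(6.9)
= 11 - 0.84
= 10.16

10.16


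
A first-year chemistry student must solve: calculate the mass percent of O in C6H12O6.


M(C6H12O6) = 6×12.01 + 12×1.008 + 6×16.0 = 180.156 g/mol
Mass of O = 6 × 16.0 = 96.00 g/mol
% O = 96.00/180.156 × 100 = 53.29%

53.29%


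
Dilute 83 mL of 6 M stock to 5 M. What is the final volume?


C1V1 = C2V2
6 × 83 = 5 × V2
V2 = 498/5 = 99.6 mL

99.6 mL


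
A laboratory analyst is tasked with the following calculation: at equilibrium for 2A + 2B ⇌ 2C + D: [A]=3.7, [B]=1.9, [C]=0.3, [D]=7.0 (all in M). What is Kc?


Kc = [C]^2[D]/([A]^2[B]^2)
= (0.3^2 × 7.0^1)/(3.7^2 × 1.9^2)
= 0.63/49.4209
= 0.01275

0.01275


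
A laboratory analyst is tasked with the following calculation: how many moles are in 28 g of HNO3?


M(HNO3) = 63.02 g/mol
n = mass/M = 28/63.02 = 0.4443 mol

0.4443 mol


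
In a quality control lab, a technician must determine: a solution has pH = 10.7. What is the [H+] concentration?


[H+] = 10^(-pH) = 10^(-10.7)
= 2.0×10^-11 M

2.0×10^-11 M


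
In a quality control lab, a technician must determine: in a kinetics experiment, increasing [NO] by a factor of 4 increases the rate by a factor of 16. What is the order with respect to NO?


rate ∝ [NO]^n
4^n = 16 → n = 2
Order in NO: 2

2


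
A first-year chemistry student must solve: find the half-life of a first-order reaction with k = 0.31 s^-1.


t½ = ln2/k = 0.693147/(0.31 s^-1)
= 2.236 s

2.236 s


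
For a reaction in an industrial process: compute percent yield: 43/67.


% yield = actual/theoretical × 100
= 43/67 × 100
= 64.18%

64.18%


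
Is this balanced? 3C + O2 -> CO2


Equation: 3C + O2 -> CO2
Check atoms: C: 3≠1, O: 2=2
Not balanced

No, not balanced


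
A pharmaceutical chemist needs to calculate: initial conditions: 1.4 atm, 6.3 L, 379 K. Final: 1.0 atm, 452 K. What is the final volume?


P1V1/T1 = P2V2/T2
V2 = P1V1T2/(T1P2)
= 1.4×6.3×452/(379×1.0)
= 10.519 L

10.519 L


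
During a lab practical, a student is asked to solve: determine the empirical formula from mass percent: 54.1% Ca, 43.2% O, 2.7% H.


Assume 100 g sample. Moles of each element:
  Ca: 54.1/40.08 = 1.35 mol
  O: 43.2/16.0 = 2.7 mol
  H: 2.7/1.008 = 2.679 mol
Divide by smallest (1.35):
  Ca: 1.35/1.35 = 1.0
  O: 2.7/1.35 = 2.0
  H: 2.679/1.35 = 1.98
Empirical formula: CaO2H2

CaO2H2


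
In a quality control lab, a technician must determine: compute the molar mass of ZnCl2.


M(ZnCl2) = 1×65.38 + 2×35.45
= 65.38 + 70.9
= 136.28 g/mol

136.28 g/mol


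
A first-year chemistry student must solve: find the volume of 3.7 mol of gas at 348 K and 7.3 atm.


PV = nRT  (R = 0.08206 L·atm/(mol·K))
V = nRT/P = 3.7×0.08206×348/7.3
= 14.474 L

14.474 L


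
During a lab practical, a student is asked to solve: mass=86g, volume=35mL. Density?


ρ = mass/volume
= 86/35
= 2.457 g/mL

2.457 g/mL


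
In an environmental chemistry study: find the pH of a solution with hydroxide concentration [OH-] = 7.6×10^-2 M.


pOH = -log10([OH-]) = -log10(7.6×10^-2)
= 2 - log10(7.6) = 1.12
pH = 14 - pOH = 14 - 1.12 = 12.88

12.88


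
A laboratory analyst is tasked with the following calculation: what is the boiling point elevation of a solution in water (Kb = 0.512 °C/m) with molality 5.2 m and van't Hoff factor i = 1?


ΔTb = Kb × m × i
= 0.512 × 5.2 × 1
= 2.6624 °C

2.6624 °C


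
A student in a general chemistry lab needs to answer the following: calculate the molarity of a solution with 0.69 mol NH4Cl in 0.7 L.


M = n/V = 0.69/0.7 = 0.986 mol/L

0.986 M


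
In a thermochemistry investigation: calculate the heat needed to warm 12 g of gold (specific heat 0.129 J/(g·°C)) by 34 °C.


q = mcΔT = 12 × 0.129 × 34
= 52.63 J

52.63 J


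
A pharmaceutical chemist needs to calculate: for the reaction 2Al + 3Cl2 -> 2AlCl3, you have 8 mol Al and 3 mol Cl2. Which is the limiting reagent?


Mole ratio available / coefficient:
  Al: 8/2 = 4.000
  Cl2: 3/3 = 1.000
Smaller ratio is limiting.

Cl2


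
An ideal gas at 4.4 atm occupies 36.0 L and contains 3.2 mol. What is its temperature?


PV = nRT  (R = 0.08206 L·atm/(mol·K))
T = PV/(nR) = 4.4×36.0/(3.2×0.08206)
= 158.40/0.262592
= 603.22 K

603.22 K


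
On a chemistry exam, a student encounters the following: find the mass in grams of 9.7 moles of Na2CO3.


M(Na2CO3) = 105.99 g/mol
mass = n × M = 9.7 × 105.99 = 1028.10 g

1028.10 g


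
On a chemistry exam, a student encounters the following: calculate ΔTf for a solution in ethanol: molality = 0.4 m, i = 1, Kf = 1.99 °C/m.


ΔTf = Kf × m × i
= 1.99 × 0.4 × 1
= 0.796 °C

0.796 °C


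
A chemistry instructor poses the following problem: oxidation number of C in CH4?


x + 4(+1) = 0, so x = -4
Oxidation number: -4

-4


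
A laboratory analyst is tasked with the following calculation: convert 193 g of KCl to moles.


M(KCl) = 74.55 g/mol
n = mass/M = 193/74.55 = 2.5889 mol

2.5889 mol


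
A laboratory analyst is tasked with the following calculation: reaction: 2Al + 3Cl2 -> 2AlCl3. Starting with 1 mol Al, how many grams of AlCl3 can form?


Mole ratio AlCl3:Al = 2:2
n(AlCl3) = 1 × 2/2 = 1.000 mol
mass = 1.000 × 133.33 = 133.33 g

133.33 g


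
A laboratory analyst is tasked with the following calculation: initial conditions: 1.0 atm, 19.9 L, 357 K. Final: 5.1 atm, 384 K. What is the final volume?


P1V1/T1 = P2V2/T2
V2 = P1V1T2/(T1P2)
= 1.0×19.9×384/(357×5.1)
= 4.197 L

4.197 L


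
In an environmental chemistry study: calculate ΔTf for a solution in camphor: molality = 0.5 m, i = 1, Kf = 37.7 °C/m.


ΔTf = Kf × m × i
= 37.7 × 0.5 × 1
= 18.85 °C

18.85 °C


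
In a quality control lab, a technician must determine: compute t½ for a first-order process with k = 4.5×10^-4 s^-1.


t½ = ln2/k = 0.693147/(4.5×10^-4 s^-1)
= 1540 s

1540 s


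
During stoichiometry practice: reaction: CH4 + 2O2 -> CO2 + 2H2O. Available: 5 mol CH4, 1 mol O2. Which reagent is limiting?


Mole ratio available / coefficient:
  CH4: 5/1 = 5.000
  O2: 1/2 = 0.500
Smaller ratio is limiting.

O2


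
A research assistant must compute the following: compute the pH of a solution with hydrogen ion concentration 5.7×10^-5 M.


pH = -log10([H+]) = -log10(5.7×10^-5)
= 5 - log10(5.7)
= 5 - 0.76
= 4.24

4.24


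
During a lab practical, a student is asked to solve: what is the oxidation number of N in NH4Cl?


x + 4(+1) + (-1) = 0, so x = -3
Oxidation number: -3

-3


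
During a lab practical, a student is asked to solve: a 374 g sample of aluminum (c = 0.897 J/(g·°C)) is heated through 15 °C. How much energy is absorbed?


q = mcΔT = 374 × 0.897 × 15
= 5032.17 J

5032.17 J


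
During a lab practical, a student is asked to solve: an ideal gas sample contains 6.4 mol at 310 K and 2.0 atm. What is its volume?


PV = nRT  (R = 0.08206 L·atm/(mol·K))
V = nRT/P = 6.4×0.08206×310/2.0
= 81.404 L

81.404 L


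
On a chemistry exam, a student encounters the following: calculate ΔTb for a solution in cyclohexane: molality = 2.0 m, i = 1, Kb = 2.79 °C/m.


ΔTb = Kb × m × i
= 2.79 × 2.0 × 1
= 5.58 °C

5.58 °C


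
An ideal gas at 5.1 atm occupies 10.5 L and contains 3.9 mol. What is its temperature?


PV = nRT  (R = 0.08206 L·atm/(mol·K))
T = PV/(nR) = 5.1×10.5/(3.9×0.08206)
= 53.55/0.320034
= 167.33 K

167.33 K


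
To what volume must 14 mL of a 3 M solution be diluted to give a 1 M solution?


C1V1 = C2V2
3 × 14 = 1 × V2
V2 = 42/1 = 42.0 mL

42.0 mL


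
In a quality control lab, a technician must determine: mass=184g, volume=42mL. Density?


ρ = mass/volume
= 184/42
= 4.381 g/mL

4.381 g/mL


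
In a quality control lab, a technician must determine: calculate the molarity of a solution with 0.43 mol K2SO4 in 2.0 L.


M = n/V = 0.43/2.0 = 0.215 mol/L

0.215 M


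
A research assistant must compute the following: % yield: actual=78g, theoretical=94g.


% yield = actual/theoretical × 100
= 78/94 × 100
= 82.98%

82.98%


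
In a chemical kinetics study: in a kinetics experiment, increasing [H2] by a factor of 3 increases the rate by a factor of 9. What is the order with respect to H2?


rate ∝ [H2]^n
3^n = 9 → n = 2
Order in H2: 2

2


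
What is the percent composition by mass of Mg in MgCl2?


M(MgCl2) = 1×24.31 + 2×35.45 = 95.21 g/mol
Mass of Mg = 1 × 24.31 = 24.31 g/mol
% Mg = 24.31/95.21 × 100 = 25.53%

25.53%


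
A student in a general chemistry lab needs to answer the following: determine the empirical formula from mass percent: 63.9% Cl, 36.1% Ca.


Assume 100 g sample. Moles of each element:
  Cl: 63.9/35.45 = 1.803 mol
  Ca: 36.1/40.08 = 0.901 mol
Divide by smallest (0.901):
  Cl: 1.803/0.901 = 2.0
  Ca: 0.901/0.901 = 1.0
Empirical formula: CaCl2

CaCl2


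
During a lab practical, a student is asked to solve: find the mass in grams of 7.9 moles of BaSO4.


M(BaSO4) = 233.4 g/mol
mass = n × M = 7.9 × 233.4 = 1843.86 g

1843.86 g


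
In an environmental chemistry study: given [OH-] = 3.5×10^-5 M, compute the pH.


pOH = -log10([OH-]) = -log10(3.5×10^-5)
= 5 - log10(3.5) = 4.46
pH = 14 - pOH = 14 - 4.46 = 9.54

9.54


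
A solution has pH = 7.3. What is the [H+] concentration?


[H+] = 10^(-pH) = 10^(-7.3)
= 5.01×10^-8 M

5.01×10^-8 M


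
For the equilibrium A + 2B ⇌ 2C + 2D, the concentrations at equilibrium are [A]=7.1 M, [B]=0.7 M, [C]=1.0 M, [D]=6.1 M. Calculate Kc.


Kc = [C]^2[D]^2/([A][B]^2)
= (1.0^2 × 6.1^2)/(7.1^1 × 0.7^2)
= 37.21/3.479
= 10.70

10.70


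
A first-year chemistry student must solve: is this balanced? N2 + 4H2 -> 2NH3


Equation: N2 + 4H2 -> 2NH3
Check atoms: H: 8≠6, N: 2=2
Not balanced

No, not balanced


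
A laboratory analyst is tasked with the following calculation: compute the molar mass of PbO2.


M(PbO2) = 1×207.2 + 2×16.0
= 207.2 + 32.0
= 239.2 g/mol

239.2 g/mol


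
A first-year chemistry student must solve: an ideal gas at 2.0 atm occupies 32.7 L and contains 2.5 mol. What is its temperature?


PV = nRT  (R = 0.08206 L·atm/(mol·K))
T = PV/(nR) = 2.0×32.7/(2.5×0.08206)
= 65.40/0.205150
= 318.79 K

318.79 K


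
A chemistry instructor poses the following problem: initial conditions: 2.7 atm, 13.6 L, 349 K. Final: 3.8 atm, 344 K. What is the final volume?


P1V1/T1 = P2V2/T2
V2 = P1V1T2/(T1P2)
= 2.7×13.6×344/(349×3.8)
= 9.525 L

9.525 L


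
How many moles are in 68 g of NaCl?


M(NaCl) = 58.44 g/mol
n = mass/M = 68/58.44 = 1.1636 mol

1.1636 mol


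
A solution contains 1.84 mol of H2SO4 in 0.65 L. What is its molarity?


M = n/V = 1.84/0.65 = 2.831 mol/L

2.831 M


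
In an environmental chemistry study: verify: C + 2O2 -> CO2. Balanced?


Equation: C + 2O2 -> CO2
Check atoms: C: 1=1, O: 4≠2
Not balanced

No, not balanced


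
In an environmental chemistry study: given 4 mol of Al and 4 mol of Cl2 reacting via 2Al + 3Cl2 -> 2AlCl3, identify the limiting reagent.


Mole ratio available / coefficient:
  Al: 4/2 = 2.000
  Cl2: 4/3 = 1.333
Smaller ratio is limiting.

Cl2


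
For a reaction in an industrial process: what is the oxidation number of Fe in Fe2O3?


2x + 3(-2) = 0, so x = +3
Oxidation number: +3

+3


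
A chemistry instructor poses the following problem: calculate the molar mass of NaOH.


M(NaOH) = 1×22.99 + 1×16.0 + 1×1.008
= 22.99 + 16.0 + 1.01
= 40.0 g/mol

40.0 g/mol


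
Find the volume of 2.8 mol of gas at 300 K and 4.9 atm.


PV = nRT  (R = 0.08206 L·atm/(mol·K))
V = nRT/P = 2.8×0.08206×300/4.9
= 14.067 L

14.067 L


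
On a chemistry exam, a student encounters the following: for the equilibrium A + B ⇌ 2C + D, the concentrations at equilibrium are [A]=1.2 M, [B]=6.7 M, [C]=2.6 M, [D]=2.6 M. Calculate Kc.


Kc = [C]^2[D]/([A][B])
= (2.6^2 × 2.6^1)/(1.2^1 × 6.7^1)
= 17.576/8.04
= 2.186

2.186


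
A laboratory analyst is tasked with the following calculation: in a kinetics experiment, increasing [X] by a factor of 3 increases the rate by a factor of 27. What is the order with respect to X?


rate ∝ [X]^n
3^n = 27 → n = 3
Order in X: 3

3


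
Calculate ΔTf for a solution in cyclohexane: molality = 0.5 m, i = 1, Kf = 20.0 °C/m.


ΔTf = Kf × m × i
= 20.0 × 0.5 × 1
= 10.0 °C

10.0 °C


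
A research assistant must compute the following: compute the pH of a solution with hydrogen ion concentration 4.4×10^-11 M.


pH = -log10([H+]) = -log10(4.4×10^-11)
= 11 - log10(4.4)
= 11 - 0.64
= 10.36

10.36


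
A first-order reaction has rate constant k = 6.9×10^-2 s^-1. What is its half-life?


t½ = ln2/k = 0.693147/(6.9×10^-2 s^-1)
= 10.05 s

10.05 s


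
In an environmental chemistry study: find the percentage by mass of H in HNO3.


M(HNO3) = 1×1.008 + 1×14.01 + 3×16.0 = 63.018 g/mol
Mass of H = 1 × 1.008 = 1.008 g/mol
% H = 1.008/63.018 × 100 = 1.60%

1.60%


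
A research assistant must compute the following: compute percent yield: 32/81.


% yield = actual/theoretical × 100
= 32/81 × 100
= 39.51%

39.51%


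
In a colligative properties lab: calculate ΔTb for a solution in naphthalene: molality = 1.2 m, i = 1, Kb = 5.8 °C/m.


ΔTb = Kb × m × i
= 5.8 × 1.2 × 1
= 6.96 °C

6.96 °C


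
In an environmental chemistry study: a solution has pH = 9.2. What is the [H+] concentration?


[H+] = 10^(-pH) = 10^(-9.2)
= 6.31×10^-10 M

6.31×10^-10 M


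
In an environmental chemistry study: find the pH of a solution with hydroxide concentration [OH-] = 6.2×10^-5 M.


pOH = -log10([OH-]) = -log10(6.2×10^-5)
= 5 - log10(6.2) = 4.21
pH = 14 - pOH = 14 - 4.21 = 9.79

9.79


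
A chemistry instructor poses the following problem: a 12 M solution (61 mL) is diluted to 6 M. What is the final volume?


C1V1 = C2V2
12 × 61 = 6 × V2
V2 = 732/6 = 122.0 mL

122.0 mL


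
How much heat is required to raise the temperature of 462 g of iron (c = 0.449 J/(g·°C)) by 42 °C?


q = mcΔT = 462 × 0.449 × 42
= 8712.40 J

8712.40 J


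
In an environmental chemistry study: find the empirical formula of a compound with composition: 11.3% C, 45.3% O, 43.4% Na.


Assume 100 g sample. Moles of each element:
  C: 11.3/12.01 = 0.941 mol
  O: 45.3/16.0 = 2.831 mol
  Na: 43.4/22.99 = 1.888 mol
Divide by smallest (0.941):
  C: 0.941/0.941 = 1.0
  O: 2.831/0.941 = 3.01
  Na: 1.888/0.941 = 2.01
Empirical formula: Na2CO3

Na2CO3


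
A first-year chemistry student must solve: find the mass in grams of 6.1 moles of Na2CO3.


M(Na2CO3) = 105.99 g/mol
mass = n × M = 6.1 × 105.99 = 646.54 g

646.54 g
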